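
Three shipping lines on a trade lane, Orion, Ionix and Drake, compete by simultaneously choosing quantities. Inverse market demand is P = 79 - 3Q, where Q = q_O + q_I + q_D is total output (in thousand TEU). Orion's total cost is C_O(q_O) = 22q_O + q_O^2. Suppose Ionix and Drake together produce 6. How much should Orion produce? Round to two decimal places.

With rivals' combined output fixed at 6, Orion's profit is π_O = (79 - 3·6 - 3q_O)q_O - (22q_O + q_O²) = (61 - 3q_O)q_O - (22q_O + q_O²).
∂π_O/∂q_O = 39 - 8q_O = 0, so q_O = 39/8.

4.88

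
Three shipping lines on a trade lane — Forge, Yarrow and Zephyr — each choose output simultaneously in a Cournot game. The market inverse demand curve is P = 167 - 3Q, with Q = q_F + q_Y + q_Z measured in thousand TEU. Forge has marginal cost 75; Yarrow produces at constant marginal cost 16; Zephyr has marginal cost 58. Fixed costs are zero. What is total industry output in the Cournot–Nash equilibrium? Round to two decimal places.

Forge's profit: π_F = (167 - 3Q)q_F - (75q_F). Setting ∂π_F/∂q_F = 0: 92 - 6q_F - 3(q_Y + q_Z) = 0.
Yarrow's first-order condition: 151 - 6q_Y - 3(q_F + q_Z) = 0.
Zephyr's profit: π_Z = (167 - 3Q)q_Z - (58q_Z). Setting ∂π_Z/∂q_Z = 0: 109 - 6q_Z - 3(q_F + q_Y) = 0.
Summing all 3 equations gives 352 − 12Q = 0, hence Q = 88/3.
Back-substituting: q_F = (92 − 88)/3 = 4/3, q_Y = (151 − 88)/3 = 21, q_Z = (109 − 88)/3 = 7.
Total output Q = 4/3 + 21 + 7 = 88/3.

29.33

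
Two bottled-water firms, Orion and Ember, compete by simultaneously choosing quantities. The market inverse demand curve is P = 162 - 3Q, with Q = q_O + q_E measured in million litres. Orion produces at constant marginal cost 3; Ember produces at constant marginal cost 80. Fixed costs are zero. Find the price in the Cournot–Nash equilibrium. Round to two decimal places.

Orion's profit: π_O = (162 - 3Q)q_O - (3q_O). Setting ∂π_O/∂q_O = 0: 159 - 6q_O - 3(q_E) = 0.
Ember's profit: π_E = (162 - 3Q)q_E - (80q_E). Setting ∂π_E/∂q_E = 0: 82 - 6q_E - 3(q_O) = 0.
Best responses: q_O = (159 - 3q_E)/6, q_E = (82 - 3q_O)/6.
Solving the pair: q_O = 236/9, q_E = 5/9.
Total output Q = 241/9, so price P = 162 - 3·(241/9) = 245/3.

81.67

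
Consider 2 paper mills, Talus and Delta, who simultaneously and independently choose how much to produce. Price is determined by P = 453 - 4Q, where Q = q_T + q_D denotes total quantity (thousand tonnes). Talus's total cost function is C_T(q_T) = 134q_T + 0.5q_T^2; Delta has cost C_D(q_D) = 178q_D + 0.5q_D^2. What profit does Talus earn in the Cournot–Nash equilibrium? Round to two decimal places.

Talus's profit: π_T = (453 - 4Q)q_T - (134q_T + (1/2)q_T²). Setting ∂π_T/∂q_T = 0: 319 - 9q_T - 4(q_D) = 0.
Delta's first-order condition: 275 - 9q_D - 4(q_T) = 0.
Best responses: q_T = (319 - 4q_D)/9, q_D = (275 - 4q_T)/9.
Solving the pair: q_T = 1771/65, q_D = 1199/65.
Price P = 453 - 4·(594/13) = 270.2308.
Talus's profit: 270.2308·(1771/65) - 134·(1771/65) - (1/2)(1771/65)² = 3340.5880.

3340.59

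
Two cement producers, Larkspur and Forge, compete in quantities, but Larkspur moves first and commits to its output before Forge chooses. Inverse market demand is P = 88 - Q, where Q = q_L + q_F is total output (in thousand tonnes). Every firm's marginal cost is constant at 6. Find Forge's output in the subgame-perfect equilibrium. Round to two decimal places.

20.50

The follower Forge best-responds to any q_L: π_F = (88 - Q)q_F - 6q_F.
∂π_F/∂q_F = 82 - q_L - 2q_F = 0 gives the reaction function q_F = (82 - q_L)/2.
Larkspur substitutes q_F(q_L) into its own profit: π_L = q_L(88 - q_L - (82 - q_L)/2) - 6q_L = (47 - (1/2)q_L)q_L - 6q_L.
The leader's first-order condition 41 - q_L = 0 yields q_L = 41.
Then q_F = (82 - 41)/2 = 41/2.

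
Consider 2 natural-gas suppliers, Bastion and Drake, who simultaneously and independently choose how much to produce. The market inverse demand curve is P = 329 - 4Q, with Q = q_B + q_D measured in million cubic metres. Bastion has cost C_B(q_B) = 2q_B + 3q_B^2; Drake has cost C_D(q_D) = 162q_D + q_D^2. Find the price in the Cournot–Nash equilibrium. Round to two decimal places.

Bastion's profit: π_B = (329 - 4Q)q_B - (2q_B + 3q_B²). Setting ∂π_B/∂q_B = 0: 327 - 14q_B - 4(q_D) = 0.
Drake's profit: π_D = (329 - 4Q)q_D - (162q_D + q_D²). Setting ∂π_D/∂q_D = 0: 167 - 10q_D - 4(q_B) = 0.
So q_B = (327 - 4q_D)/14 and q_D = (167 - 4q_B)/10.
Substituting one into the other gives q_B = 1301/62 and q_D = 515/62.
Total output Q = 908/31, so price P = 329 - 4·(908/31) = 211.8387.

211.84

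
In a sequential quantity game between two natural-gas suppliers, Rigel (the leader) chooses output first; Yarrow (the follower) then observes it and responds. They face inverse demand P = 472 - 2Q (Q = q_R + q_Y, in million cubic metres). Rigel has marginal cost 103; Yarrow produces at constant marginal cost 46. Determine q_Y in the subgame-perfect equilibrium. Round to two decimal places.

67.50

Solve by backward induction. Given q_R, the follower Yarrow maximises π_Y = (472 - 2q_R - 2q_Y)q_Y - 46q_Y.
Follower FOC: 426 - 2q_R - 4q_Y = 0, so q_Y(q_R) = (426 - 2q_R)/4.
The leader anticipates this reaction. Substituting into P = 472 - 2Q gives P = 259 - q_R, so π_R = (259 - q_R)q_R - 103q_R.
Leader FOC: 156 - 2q_R = 0, so q_R = 78.
Then q_Y = (426 - 2·78)/4 = 135/2.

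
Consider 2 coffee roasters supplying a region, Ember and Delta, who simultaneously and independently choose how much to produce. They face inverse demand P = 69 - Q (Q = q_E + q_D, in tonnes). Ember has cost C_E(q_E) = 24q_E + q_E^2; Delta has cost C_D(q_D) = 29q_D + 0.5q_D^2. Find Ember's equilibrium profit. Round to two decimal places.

149.17

Ember's profit: π_E = (69 - Q)q_E - (24q_E + q_E²). Setting ∂π_E/∂q_E = 0: 45 - 4q_E - (q_D) = 0.
Delta's profit: π_D = (69 - Q)q_D - (29q_D + (1/2)q_D²). Setting ∂π_D/∂q_D = 0: 40 - 3q_D - (q_E) = 0.
So q_E = (45 - q_D)/4 and q_D = (40 - q_E)/3.
Solving the pair: q_E = 95/11, q_D = 115/11.
Price P = 69 - 210/11 = 549/11.
Ember's profit: (549/11)·(95/11) - 24·(95/11) - (95/11)² = 149.1736.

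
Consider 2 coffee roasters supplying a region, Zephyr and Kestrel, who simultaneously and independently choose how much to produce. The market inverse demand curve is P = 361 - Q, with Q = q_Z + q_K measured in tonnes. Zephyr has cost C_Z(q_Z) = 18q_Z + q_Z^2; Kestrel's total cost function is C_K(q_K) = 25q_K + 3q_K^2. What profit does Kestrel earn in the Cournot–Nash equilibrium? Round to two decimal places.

Zephyr's profit: π_Z = (361 - Q)q_Z - (18q_Z + q_Z²). Setting ∂π_Z/∂q_Z = 0: 343 - 4q_Z - (q_K) = 0.
Kestrel's first-order condition: 336 - 8q_K - (q_Z) = 0.
Best responses: q_Z = (343 - q_K)/4, q_K = (336 - q_Z)/8.
Solving the pair: q_Z = 77.6774, q_K = 1001/31.
Price P = 361 - 109.9677 = 251.0323.
Kestrel's profit: 251.0323·(1001/31) - 25·(1001/31) - 3(1001/31)² = 4170.6597.

4170.66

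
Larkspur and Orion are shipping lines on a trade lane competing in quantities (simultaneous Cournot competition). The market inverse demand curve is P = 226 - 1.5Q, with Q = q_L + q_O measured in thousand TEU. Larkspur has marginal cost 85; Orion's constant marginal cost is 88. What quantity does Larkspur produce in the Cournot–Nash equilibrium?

Larkspur's profit: π_L = (226 - 1.5Q)q_L - (85q_L). Setting ∂π_L/∂q_L = 0: 141 - 3q_L - (3/2)(q_O) = 0.
Orion's profit: π_O = (226 - 1.5Q)q_O - (88q_O). Setting ∂π_O/∂q_O = 0: 138 - 3q_O - (3/2)(q_L) = 0.
Rearranging gives the reaction functions q_L = (141 - (3/2)q_O)/3 and q_O = (138 - (3/2)q_L)/3.
Solving the pair: q_L = 32, q_O = 30.

32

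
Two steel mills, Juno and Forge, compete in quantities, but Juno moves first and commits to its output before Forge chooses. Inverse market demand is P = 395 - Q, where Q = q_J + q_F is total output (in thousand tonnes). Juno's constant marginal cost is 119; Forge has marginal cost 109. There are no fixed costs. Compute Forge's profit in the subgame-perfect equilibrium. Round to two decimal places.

Solve by backward induction. Given q_J, the follower Forge maximises π_F = (395 - q_J - q_F)q_F - 109q_F.
∂π_F/∂q_F = 286 - q_J - 2q_F = 0 gives the reaction function q_F = (286 - q_J)/2.
The leader anticipates this reaction. Substituting into P = 395 - Q gives P = 252 - (1/2)q_J, so π_J = (252 - (1/2)q_J)q_J - 119q_J.
Maximising: ∂π_J/∂q_J = 133 - q_J = 0, giving q_J = 133.
Then q_F = (286 - 133)/2 = 153/2.
Price P = 395 - 419/2 = 371/2.
Forge's profit: (371/2 - 109)·(153/2) = 5852.2500.

5852.25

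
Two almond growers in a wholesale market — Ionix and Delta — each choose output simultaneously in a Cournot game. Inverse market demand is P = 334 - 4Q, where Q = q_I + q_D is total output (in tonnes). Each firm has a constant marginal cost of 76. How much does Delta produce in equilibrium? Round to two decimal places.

21.50

A representative firm's profit is π_i = q_i(334 - 4Q) - 76q_i.
First-order condition (treating rivals' output as given): 258 - 8q_i - 4q_j = 0.
With identical firms every q_j equals q_i, so q_j = q_i and 258 = 12q_i, giving q_i = 43/2.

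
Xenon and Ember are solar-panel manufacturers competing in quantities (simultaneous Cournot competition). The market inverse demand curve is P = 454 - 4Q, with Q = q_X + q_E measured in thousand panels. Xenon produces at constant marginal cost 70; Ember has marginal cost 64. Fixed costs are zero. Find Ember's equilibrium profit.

4356

Xenon's profit: π_X = (454 - 4Q)q_X - (70q_X). Setting ∂π_X/∂q_X = 0: 384 - 8q_X - 4(q_E) = 0.
Ember's first-order condition: 390 - 8q_E - 4(q_X) = 0.
Rearranging gives the reaction functions q_X = (384 - 4q_E)/8 and q_E = (390 - 4q_X)/8.
Substituting one into the other gives q_X = 63/2 and q_E = 33.
Price P = 454 - 4·(129/2) = 196.
Ember's profit: (196 - 64)·33 = 4356.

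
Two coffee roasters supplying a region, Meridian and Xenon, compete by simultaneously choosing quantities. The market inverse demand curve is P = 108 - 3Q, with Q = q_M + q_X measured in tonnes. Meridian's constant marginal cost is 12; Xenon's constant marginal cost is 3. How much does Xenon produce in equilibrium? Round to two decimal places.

Meridian's profit: π_M = (108 - 3Q)q_M - (12q_M). Setting ∂π_M/∂q_M = 0: 96 - 6q_M - 3(q_X) = 0.
Xenon's first-order condition: 105 - 6q_X - 3(q_M) = 0.
So q_M = (96 - 3q_X)/6 and q_X = (105 - 3q_M)/6.
Solving the pair: q_M = 29/3, q_X = 38/3.

12.67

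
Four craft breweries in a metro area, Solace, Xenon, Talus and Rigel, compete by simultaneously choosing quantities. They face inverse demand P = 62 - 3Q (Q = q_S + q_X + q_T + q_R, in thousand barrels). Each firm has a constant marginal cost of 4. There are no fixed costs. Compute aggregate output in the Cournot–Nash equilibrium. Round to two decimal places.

A representative firm's profit is π_i = q_i(62 - 3Q) - 4q_i.
Setting ∂π_i/∂q_i = 0 with rivals' quantities fixed: 58 - 6q_i - 3·Σ_{j≠i} q_j = 0.
By symmetry each firm produces the same amount; substituting Σ_{j≠i} q_j = 3q_i yields q_i = 58/15.
Total output Q = 58/15 + 58/15 + 58/15 + 58/15 = 232/15.

15.47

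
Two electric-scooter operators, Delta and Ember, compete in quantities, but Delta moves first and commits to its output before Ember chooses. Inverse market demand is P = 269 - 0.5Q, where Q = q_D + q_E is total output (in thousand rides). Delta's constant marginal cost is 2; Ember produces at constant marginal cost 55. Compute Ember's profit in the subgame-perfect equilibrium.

1458

The follower Ember best-responds to any q_D: π_E = (269 - 0.5Q)q_E - 55q_E.
Follower FOC: 214 - (1/2)q_D - q_E = 0, so q_E(q_D) = (214 - (1/2)q_D).
Delta substitutes q_E(q_D) into its own profit: π_D = q_D(269 - (1/2)q_D - (214 - (1/2)q_D)/2) - 2q_D = (162 - (1/4)q_D)q_D - 2q_D.
The leader's first-order condition 160 - (1/2)q_D = 0 yields q_D = 320.
Then q_E = (214 - (1/2)·320) = 54.
Price P = 269 - (1/2)·374 = 82.
Ember's profit: (82 - 55)·54 = 1458.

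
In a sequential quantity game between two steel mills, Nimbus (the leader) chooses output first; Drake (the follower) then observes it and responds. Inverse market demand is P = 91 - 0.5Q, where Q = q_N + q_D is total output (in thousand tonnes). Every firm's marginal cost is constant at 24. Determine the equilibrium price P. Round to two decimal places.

40.75

The follower Drake best-responds to any q_N: π_D = (91 - 0.5Q)q_D - 24q_D.
∂π_D/∂q_D = 67 - (1/2)q_N - q_D = 0 gives the reaction function q_D = (67 - (1/2)q_N).
The leader anticipates this reaction. Substituting into P = 91 - 0.5Q gives P = 115/2 - (1/4)q_N, so π_N = (115/2 - (1/4)q_N)q_N - 24q_N.
Leader FOC: 67/2 - (1/2)q_N = 0, so q_N = 67.
Then q_D = (67 - (1/2)·67) = 67/2.
Total output Q = 201/2, so price P = 91 - (1/2)·(201/2) = 163/4.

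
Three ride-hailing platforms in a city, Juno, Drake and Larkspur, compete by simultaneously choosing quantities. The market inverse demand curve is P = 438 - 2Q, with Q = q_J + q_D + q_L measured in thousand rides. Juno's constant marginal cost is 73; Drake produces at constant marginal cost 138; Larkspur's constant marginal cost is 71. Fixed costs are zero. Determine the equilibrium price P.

Juno's profit: π_J = (438 - 2Q)q_J - (73q_J). Setting ∂π_J/∂q_J = 0: 365 - 4q_J - 2(q_D + q_L) = 0.
Drake's profit: π_D = (438 - 2Q)q_D - (138q_D). Setting ∂π_D/∂q_D = 0: 300 - 4q_D - 2(q_J + q_L) = 0.
Larkspur's first-order condition: 367 - 4q_L - 2(q_J + q_D) = 0.
Adding the 3 conditions: 1032 − 4Q − 4Q = 0, i.e. Q = 129.
Back-substituting: q_J = (365 − 258)/2 = 107/2, q_D = (300 − 258)/2 = 21, q_L = (367 − 258)/2 = 109/2.
Total output Q = 129, so price P = 438 - 2·129 = 180.

180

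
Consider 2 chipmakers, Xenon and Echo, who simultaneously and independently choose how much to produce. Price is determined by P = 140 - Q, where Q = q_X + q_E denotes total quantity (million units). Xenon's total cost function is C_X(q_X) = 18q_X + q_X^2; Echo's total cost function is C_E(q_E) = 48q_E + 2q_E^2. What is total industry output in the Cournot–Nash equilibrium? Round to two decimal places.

Xenon's profit: π_X = (140 - Q)q_X - (18q_X + q_X²). Setting ∂π_X/∂q_X = 0: 122 - 4q_X - (q_E) = 0.
Echo's first-order condition: 92 - 6q_E - (q_X) = 0.
So q_X = (122 - q_E)/4 and q_E = (92 - q_X)/6.
Solving the pair: q_X = 640/23, q_E = 246/23.
Total output Q = 640/23 + 246/23 = 886/23.

38.52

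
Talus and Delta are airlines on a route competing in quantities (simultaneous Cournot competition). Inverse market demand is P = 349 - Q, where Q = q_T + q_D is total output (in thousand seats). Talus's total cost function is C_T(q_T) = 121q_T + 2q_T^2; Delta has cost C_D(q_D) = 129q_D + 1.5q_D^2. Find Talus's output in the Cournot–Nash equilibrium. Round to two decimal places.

Talus's profit: π_T = (349 - Q)q_T - (121q_T + 2q_T²). Setting ∂π_T/∂q_T = 0: 228 - 6q_T - (q_D) = 0.
Delta's profit: π_D = (349 - Q)q_D - (129q_D + (3/2)q_D²). Setting ∂π_D/∂q_D = 0: 220 - 5q_D - (q_T) = 0.
So q_T = (228 - q_D)/6 and q_D = (220 - q_T)/5.
Solving the pair: q_T = 920/29, q_D = 1092/29.

31.72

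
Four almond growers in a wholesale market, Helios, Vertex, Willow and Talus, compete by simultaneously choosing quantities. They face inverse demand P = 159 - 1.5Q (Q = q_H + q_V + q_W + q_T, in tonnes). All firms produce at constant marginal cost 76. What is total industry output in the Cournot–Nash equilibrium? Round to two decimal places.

A representative firm's profit is π_i = q_i(159 - 1.5Q) - 76q_i.
Setting ∂π_i/∂q_i = 0 with rivals' quantities fixed: 83 - 3q_i - (3/2)·Σ_{j≠i} q_j = 0.
With identical firms every q_j equals q_i, so Σ_{j≠i} q_j = 3q_i and 83 = (15/2)q_i, giving q_i = 166/15.
Total output Q = 166/15 + 166/15 + 166/15 + 166/15 = 664/15.

44.27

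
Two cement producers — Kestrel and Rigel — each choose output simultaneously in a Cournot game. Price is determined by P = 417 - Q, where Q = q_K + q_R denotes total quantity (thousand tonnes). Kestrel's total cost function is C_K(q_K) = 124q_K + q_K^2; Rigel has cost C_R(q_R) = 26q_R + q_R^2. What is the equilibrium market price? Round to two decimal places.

280.20

Kestrel's profit: π_K = (417 - Q)q_K - (124q_K + q_K²). Setting ∂π_K/∂q_K = 0: 293 - 4q_K - (q_R) = 0.
Rigel's first-order condition: 391 - 4q_R - (q_K) = 0.
Rearranging gives the reaction functions q_K = (293 - q_R)/4 and q_R = (391 - q_K)/4.
Solving the pair: q_K = 781/15, q_R = 1271/15.
Total output Q = 684/5, so price P = 417 - 684/5 = 1401/5.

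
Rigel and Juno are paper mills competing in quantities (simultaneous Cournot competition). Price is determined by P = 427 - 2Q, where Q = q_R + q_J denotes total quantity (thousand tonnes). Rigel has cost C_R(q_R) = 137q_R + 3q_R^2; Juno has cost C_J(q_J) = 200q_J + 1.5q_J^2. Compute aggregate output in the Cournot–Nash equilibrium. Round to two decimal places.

49.48

Rigel's profit: π_R = (427 - 2Q)q_R - (137q_R + 3q_R²). Setting ∂π_R/∂q_R = 0: 290 - 10q_R - 2(q_J) = 0.
Juno's first-order condition: 227 - 7q_J - 2(q_R) = 0.
Best responses: q_R = (290 - 2q_J)/10, q_J = (227 - 2q_R)/7.
Solving the pair: q_R = 788/33, q_J = 845/33.
Total output Q = 788/33 + 845/33 = 1633/33.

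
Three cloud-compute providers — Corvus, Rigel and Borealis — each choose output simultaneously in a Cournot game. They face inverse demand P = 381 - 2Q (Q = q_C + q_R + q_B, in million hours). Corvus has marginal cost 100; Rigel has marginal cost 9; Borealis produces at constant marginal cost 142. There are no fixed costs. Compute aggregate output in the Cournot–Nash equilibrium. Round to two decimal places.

Corvus's profit: π_C = (381 - 2Q)q_C - (100q_C). Setting ∂π_C/∂q_C = 0: 281 - 4q_C - 2(q_R + q_B) = 0.
Rigel's profit: π_R = (381 - 2Q)q_R - (9q_R). Setting ∂π_R/∂q_R = 0: 372 - 4q_R - 2(q_C + q_B) = 0.
Borealis's first-order condition: 239 - 4q_B - 2(q_C + q_R) = 0.
Adding the 3 conditions: 892 − 4Q − 4Q = 0, i.e. Q = 223/2.
Back-substituting: q_C = (281 − 223)/2 = 29, q_R = (372 − 223)/2 = 149/2, q_B = (239 − 223)/2 = 8.
Total output Q = 29 + 149/2 + 8 = 223/2.

111.50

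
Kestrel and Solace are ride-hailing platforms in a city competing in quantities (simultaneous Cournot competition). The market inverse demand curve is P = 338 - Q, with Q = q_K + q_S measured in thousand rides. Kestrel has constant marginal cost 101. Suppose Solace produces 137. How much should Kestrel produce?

50

With the rival's output fixed at 137, Kestrel's profit is π_K = (338 - 137 - q_K)q_K - (101q_K) = (201 - q_K)q_K - (101q_K).
∂π_K/∂q_K = 100 - 2q_K = 0, so q_K = 50.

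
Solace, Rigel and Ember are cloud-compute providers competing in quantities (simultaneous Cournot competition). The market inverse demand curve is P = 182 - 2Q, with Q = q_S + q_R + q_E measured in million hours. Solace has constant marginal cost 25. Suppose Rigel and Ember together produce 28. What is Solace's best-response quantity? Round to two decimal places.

25.25

With rivals' combined output fixed at 28, Solace's profit is π_S = (182 - 2·28 - 2q_S)q_S - (25q_S) = (126 - 2q_S)q_S - (25q_S).
∂π_S/∂q_S = 101 - 4q_S = 0, so q_S = 101/4.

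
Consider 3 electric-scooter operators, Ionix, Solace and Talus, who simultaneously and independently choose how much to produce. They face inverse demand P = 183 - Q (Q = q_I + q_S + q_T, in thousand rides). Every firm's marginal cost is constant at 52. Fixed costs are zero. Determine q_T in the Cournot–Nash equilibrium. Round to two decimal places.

32.75

Each firm earns π_i = (183 - Q)q_i - 52q_i.
Setting ∂π_i/∂q_i = 0 with rivals' quantities fixed: 131 - 2q_i - Σ_{j≠i} q_j = 0.
With identical firms every q_j equals q_i, so Σ_{j≠i} q_j = 2q_i and 131 = 4q_i, giving q_i = 131/4.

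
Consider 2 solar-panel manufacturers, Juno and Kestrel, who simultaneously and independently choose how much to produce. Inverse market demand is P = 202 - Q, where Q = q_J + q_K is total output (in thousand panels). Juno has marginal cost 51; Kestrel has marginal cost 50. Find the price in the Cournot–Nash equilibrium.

101

Juno's profit: π_J = (202 - Q)q_J - (51q_J). Setting ∂π_J/∂q_J = 0: 151 - 2q_J - (q_K) = 0.
Kestrel's profit: π_K = (202 - Q)q_K - (50q_K). Setting ∂π_K/∂q_K = 0: 152 - 2q_K - (q_J) = 0.
So q_J = (151 - q_K)/2 and q_K = (152 - q_J)/2.
Solving the pair: q_J = 50, q_K = 51.
Total output Q = 101, so price P = 202 - 101 = 101.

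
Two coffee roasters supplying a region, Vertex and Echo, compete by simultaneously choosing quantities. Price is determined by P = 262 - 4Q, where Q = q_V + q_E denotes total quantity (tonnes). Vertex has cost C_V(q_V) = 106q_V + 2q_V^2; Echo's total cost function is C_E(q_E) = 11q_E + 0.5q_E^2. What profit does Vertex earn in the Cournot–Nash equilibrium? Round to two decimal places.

Vertex's profit: π_V = (262 - 4Q)q_V - (106q_V + 2q_V²). Setting ∂π_V/∂q_V = 0: 156 - 12q_V - 4(q_E) = 0.
Echo's first-order condition: 251 - 9q_E - 4(q_V) = 0.
Rearranging gives the reaction functions q_V = (156 - 4q_E)/12 and q_E = (251 - 4q_V)/9.
Solving the pair: q_V = 100/23, q_E = 597/23.
Price P = 262 - 4·(697/23) = 140.7826.
Vertex's profit: 140.7826·(100/23) - 106·(100/23) - 2(100/23)² = 113.4216.

113.42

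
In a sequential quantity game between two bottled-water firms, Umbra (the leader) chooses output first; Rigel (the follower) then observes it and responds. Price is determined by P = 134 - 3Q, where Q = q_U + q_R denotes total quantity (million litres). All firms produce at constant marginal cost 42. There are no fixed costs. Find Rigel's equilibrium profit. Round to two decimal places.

The follower Rigel best-responds to any q_U: π_R = (134 - 3Q)q_R - 42q_R.
Follower FOC: 92 - 3q_U - 6q_R = 0, so q_R(q_U) = (92 - 3q_U)/6.
Umbra substitutes q_R(q_U) into its own profit: π_U = q_U(134 - 3q_U - (92 - 3q_U)/2) - 42q_U = (88 - (3/2)q_U)q_U - 42q_U.
Maximising: ∂π_U/∂q_U = 46 - 3q_U = 0, giving q_U = 46/3.
Then q_R = (92 - 3·(46/3))/6 = 23/3.
Price P = 134 - 3·23 = 65.
Rigel's profit: (65 - 42)·(23/3) = 529/3.

176.33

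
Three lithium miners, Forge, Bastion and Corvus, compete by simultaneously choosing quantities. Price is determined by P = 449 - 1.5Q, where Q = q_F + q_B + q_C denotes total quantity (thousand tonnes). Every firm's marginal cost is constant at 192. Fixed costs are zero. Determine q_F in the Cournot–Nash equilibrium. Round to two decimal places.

42.83

Each firm earns π_i = (449 - 1.5Q)q_i - 192q_i.
First-order condition (treating rivals' output as given): 257 - 3q_i - (3/2)·Σ_{j≠i} q_j = 0.
By symmetry each firm produces the same amount; substituting Σ_{j≠i} q_j = 2q_i yields q_i = 257/6.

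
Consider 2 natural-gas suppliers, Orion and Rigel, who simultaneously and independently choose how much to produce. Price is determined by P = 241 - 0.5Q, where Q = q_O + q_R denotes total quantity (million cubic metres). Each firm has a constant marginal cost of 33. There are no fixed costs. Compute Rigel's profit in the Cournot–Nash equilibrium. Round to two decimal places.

9614.22

Each firm earns π_i = (241 - 0.5Q)q_i - 33q_i.
First-order condition (treating rivals' output as given): 208 - q_i - (1/2)q_j = 0.
With identical firms every q_j equals q_i, so q_j = q_i and 208 = (3/2)q_i, giving q_i = 416/3.
Price P = 241 - (1/2)·(832/3) = 307/3.
Rigel's profit: (307/3 - 33)·(416/3) = 9614.2222.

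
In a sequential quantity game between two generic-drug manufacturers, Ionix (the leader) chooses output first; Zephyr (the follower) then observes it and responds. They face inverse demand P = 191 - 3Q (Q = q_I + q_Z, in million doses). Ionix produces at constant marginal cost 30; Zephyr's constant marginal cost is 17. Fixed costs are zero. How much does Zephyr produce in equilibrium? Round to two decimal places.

The follower Zephyr best-responds to any q_I: π_Z = (191 - 3Q)q_Z - 17q_Z.
Setting the follower's marginal profit to zero, 174 - 3q_I - 6q_Z = 0, i.e. q_Z = (174 - 3q_I)/6.
Ionix substitutes q_Z(q_I) into its own profit: π_I = q_I(191 - 3q_I - (174 - 3q_I)/2) - 30q_I = (104 - (3/2)q_I)q_I - 30q_I.
The leader's first-order condition 74 - 3q_I = 0 yields q_I = 74/3.
Then q_Z = (174 - 3·(74/3))/6 = 50/3.

16.67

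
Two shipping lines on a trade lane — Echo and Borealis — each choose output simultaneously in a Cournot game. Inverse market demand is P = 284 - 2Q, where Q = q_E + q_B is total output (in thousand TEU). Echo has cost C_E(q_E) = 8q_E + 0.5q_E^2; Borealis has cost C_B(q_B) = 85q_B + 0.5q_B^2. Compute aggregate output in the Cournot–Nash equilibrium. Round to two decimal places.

Echo's profit: π_E = (284 - 2Q)q_E - (8q_E + (1/2)q_E²). Setting ∂π_E/∂q_E = 0: 276 - 5q_E - 2(q_B) = 0.
Borealis's first-order condition: 199 - 5q_B - 2(q_E) = 0.
Rearranging gives the reaction functions q_E = (276 - 2q_B)/5 and q_B = (199 - 2q_E)/5.
Solving the pair: q_E = 982/21, q_B = 443/21.
Total output Q = 982/21 + 443/21 = 475/7.

67.86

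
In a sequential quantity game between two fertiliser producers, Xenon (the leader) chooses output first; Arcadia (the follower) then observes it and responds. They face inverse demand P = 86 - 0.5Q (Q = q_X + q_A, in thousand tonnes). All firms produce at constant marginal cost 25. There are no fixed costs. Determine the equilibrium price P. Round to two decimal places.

Solve by backward induction. Given q_X, the follower Arcadia maximises π_A = (86 - (1/2)q_X - (1/2)q_A)q_A - 25q_A.
Follower FOC: 61 - (1/2)q_X - q_A = 0, so q_A(q_X) = (61 - (1/2)q_X).
The leader anticipates this reaction. Substituting into P = 86 - 0.5Q gives P = 111/2 - (1/4)q_X, so π_X = (111/2 - (1/4)q_X)q_X - 25q_X.
Leader FOC: 61/2 - (1/2)q_X = 0, so q_X = 61.
Then q_A = (61 - (1/2)·61) = 61/2.
Total output Q = 183/2, so price P = 86 - (1/2)·(183/2) = 161/4.

40.25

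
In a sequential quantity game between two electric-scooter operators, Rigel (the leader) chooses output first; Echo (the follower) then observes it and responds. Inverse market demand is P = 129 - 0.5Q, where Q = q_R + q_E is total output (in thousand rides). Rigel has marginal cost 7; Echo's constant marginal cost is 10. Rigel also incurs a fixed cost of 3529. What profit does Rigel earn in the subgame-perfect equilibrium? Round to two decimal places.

Solve by backward induction. Given q_R, the follower Echo maximises π_E = (129 - (1/2)q_R - (1/2)q_E)q_E - 10q_E.
Follower FOC: 119 - (1/2)q_R - q_E = 0, so q_E(q_R) = (119 - (1/2)q_R).
Rigel substitutes q_E(q_R) into its own profit: π_R = q_R(129 - (1/2)q_R - (119 - (1/2)q_R)/2) - 7q_R = (139/2 - (1/4)q_R)q_R - 7q_R.
Maximising: ∂π_R/∂q_R = 125/2 - (1/2)q_R = 0, giving q_R = 125.
Then q_E = (119 - (1/2)·125) = 113/2.
Price P = 129 - (1/2)·(363/2) = 153/4.
Rigel's profit: (153/4 - 7)·125 - 3529 = 1509/4.

377.25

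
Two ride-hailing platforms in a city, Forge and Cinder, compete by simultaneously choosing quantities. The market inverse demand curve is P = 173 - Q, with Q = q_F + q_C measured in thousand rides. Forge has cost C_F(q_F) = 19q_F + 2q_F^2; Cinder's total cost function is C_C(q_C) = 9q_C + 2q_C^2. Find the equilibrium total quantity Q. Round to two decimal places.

45.43

Forge's profit: π_F = (173 - Q)q_F - (19q_F + 2q_F²). Setting ∂π_F/∂q_F = 0: 154 - 6q_F - (q_C) = 0.
Cinder's profit: π_C = (173 - Q)q_C - (9q_C + 2q_C²). Setting ∂π_C/∂q_C = 0: 164 - 6q_C - (q_F) = 0.
Rearranging gives the reaction functions q_F = (154 - q_C)/6 and q_C = (164 - q_F)/6.
Solving the pair: q_F = 152/7, q_C = 166/7.
Total output Q = 152/7 + 166/7 = 318/7.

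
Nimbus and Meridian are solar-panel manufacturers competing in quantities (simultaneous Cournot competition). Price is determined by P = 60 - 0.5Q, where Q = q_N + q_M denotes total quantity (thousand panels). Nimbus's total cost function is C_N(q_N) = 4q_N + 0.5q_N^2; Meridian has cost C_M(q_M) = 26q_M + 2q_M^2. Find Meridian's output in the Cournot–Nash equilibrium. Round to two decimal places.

Nimbus's profit: π_N = (60 - 0.5Q)q_N - (4q_N + (1/2)q_N²). Setting ∂π_N/∂q_N = 0: 56 - 2q_N - (1/2)(q_M) = 0.
Meridian's first-order condition: 34 - 5q_M - (1/2)(q_N) = 0.
Best responses: q_N = (56 - (1/2)q_M)/2, q_M = (34 - (1/2)q_N)/5.
Solving the pair: q_N = 1052/39, q_M = 160/39.

4.10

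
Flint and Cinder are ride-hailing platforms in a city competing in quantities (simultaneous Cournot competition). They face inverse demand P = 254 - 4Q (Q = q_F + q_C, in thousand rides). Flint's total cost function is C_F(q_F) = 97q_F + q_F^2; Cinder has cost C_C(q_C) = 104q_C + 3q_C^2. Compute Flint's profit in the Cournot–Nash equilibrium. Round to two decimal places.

Flint's profit: π_F = (254 - 4Q)q_F - (97q_F + q_F²). Setting ∂π_F/∂q_F = 0: 157 - 10q_F - 4(q_C) = 0.
Cinder's first-order condition: 150 - 14q_C - 4(q_F) = 0.
Best responses: q_F = (157 - 4q_C)/10, q_C = (150 - 4q_F)/14.
Solving the pair: q_F = 799/62, q_C = 218/31.
Price P = 254 - 4·(1235/62) = 174.3226.
Flint's profit: 174.3226·(799/62) - 97·(799/62) - (799/62)² = 830.3863.

830.39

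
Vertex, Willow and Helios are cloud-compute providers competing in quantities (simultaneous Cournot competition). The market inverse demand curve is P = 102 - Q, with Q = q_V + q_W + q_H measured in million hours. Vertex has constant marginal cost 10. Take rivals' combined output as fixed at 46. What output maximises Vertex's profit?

With rivals' combined output fixed at 46, Vertex's profit is π_V = (102 - 46 - q_V)q_V - (10q_V) = (56 - q_V)q_V - (10q_V).
∂π_V/∂q_V = 46 - 2q_V = 0, so q_V = 23.

23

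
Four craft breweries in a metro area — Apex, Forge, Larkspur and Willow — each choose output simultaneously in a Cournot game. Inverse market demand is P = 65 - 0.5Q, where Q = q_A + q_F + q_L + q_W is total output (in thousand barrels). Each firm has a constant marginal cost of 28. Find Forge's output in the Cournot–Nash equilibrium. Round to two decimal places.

14.80

Each firm earns π_i = (65 - 0.5Q)q_i - 28q_i.
Setting ∂π_i/∂q_i = 0 with rivals' quantities fixed: 37 - q_i - (1/2)·Σ_{j≠i} q_j = 0.
By symmetry each firm produces the same amount; substituting Σ_{j≠i} q_j = 3q_i yields q_i = 37/(5/2) = 74/5.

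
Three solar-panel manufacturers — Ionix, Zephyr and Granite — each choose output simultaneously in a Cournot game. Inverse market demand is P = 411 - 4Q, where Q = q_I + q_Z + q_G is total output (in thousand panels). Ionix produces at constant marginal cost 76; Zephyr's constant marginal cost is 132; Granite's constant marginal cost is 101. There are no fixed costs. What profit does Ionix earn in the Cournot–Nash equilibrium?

2704

Ionix's profit: π_I = (411 - 4Q)q_I - (76q_I). Setting ∂π_I/∂q_I = 0: 335 - 8q_I - 4(q_Z + q_G) = 0.
Zephyr's first-order condition: 279 - 8q_Z - 4(q_I + q_G) = 0.
Granite's first-order condition: 310 - 8q_G - 4(q_I + q_Z) = 0.
Adding the 3 conditions: 924 − 8Q − 8Q = 0, i.e. Q = 231/4.
Back-substituting: q_I = (335 − 231)/4 = 26, q_Z = (279 − 231)/4 = 12, q_G = (310 − 231)/4 = 79/4.
Price P = 411 - 4·(231/4) = 180.
Ionix's profit: (180 - 76)·26 = 2704.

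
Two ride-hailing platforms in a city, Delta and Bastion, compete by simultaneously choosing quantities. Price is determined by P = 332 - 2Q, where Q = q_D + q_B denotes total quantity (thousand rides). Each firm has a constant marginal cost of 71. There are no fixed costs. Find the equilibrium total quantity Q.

87

Each firm earns π_i = (332 - 2Q)q_i - 71q_i.
First-order condition (treating rivals' output as given): 261 - 4q_i - 2q_j = 0.
By symmetry each firm produces the same amount; substituting q_j = q_i yields q_i = 261/6 = 87/2.
Total output Q = 87/2 + 87/2 = 87.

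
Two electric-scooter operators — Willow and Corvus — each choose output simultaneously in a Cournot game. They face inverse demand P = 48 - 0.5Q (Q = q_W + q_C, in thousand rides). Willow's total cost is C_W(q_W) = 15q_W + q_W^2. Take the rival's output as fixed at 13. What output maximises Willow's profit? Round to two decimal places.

8.83

With the rival's output fixed at 13, Willow's profit is π_W = (48 - (1/2)·13 - (1/2)q_W)q_W - (15q_W + q_W²) = (83/2 - (1/2)q_W)q_W - (15q_W + q_W²).
∂π_W/∂q_W = 53/2 - 3q_W = 0, so q_W = 53/6.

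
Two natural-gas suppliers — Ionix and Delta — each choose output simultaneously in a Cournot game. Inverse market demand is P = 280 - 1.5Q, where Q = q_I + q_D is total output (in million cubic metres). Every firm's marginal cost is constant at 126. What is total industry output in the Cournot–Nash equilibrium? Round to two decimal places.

68.44

Each firm earns π_i = (280 - 1.5Q)q_i - 126q_i.
First-order condition (treating rivals' output as given): 154 - 3q_i - (3/2)q_j = 0.
With identical firms every q_j equals q_i, so q_j = q_i and 154 = (9/2)q_i, giving q_i = 308/9.
Total output Q = 308/9 + 308/9 = 616/9.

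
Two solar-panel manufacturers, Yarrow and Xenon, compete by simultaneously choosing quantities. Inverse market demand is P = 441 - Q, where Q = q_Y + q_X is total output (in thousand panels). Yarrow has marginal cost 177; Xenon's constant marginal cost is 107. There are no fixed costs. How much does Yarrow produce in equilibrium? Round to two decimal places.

Yarrow's profit: π_Y = (441 - Q)q_Y - (177q_Y). Setting ∂π_Y/∂q_Y = 0: 264 - 2q_Y - (q_X) = 0.
Xenon's first-order condition: 334 - 2q_X - (q_Y) = 0.
Rearranging gives the reaction functions q_Y = (264 - q_X)/2 and q_X = (334 - q_Y)/2.
Solving the pair: q_Y = 194/3, q_X = 404/3.

64.67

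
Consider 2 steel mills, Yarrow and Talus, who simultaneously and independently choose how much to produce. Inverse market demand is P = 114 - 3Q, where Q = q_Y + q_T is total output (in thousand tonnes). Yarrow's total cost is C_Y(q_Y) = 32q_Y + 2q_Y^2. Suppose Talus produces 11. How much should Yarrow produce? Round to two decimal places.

4.90

With the rival's output fixed at 11, Yarrow's profit is π_Y = (114 - 3·11 - 3q_Y)q_Y - (32q_Y + 2q_Y²) = (81 - 3q_Y)q_Y - (32q_Y + 2q_Y²).
∂π_Y/∂q_Y = 49 - 10q_Y = 0, so q_Y = 49/10.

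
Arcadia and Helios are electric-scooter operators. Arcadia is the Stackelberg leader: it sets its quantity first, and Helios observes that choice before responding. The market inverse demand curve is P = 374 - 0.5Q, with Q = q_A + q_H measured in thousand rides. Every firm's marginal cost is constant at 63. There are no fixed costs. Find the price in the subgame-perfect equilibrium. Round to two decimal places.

140.75

Solve by backward induction. Given q_A, the follower Helios maximises π_H = (374 - (1/2)q_A - (1/2)q_H)q_H - 63q_H.
Follower FOC: 311 - (1/2)q_A - q_H = 0, so q_H(q_A) = (311 - (1/2)q_A).
The leader anticipates this reaction. Substituting into P = 374 - 0.5Q gives P = 437/2 - (1/4)q_A, so π_A = (437/2 - (1/4)q_A)q_A - 63q_A.
Maximising: ∂π_A/∂q_A = 311/2 - (1/2)q_A = 0, giving q_A = 311.
Then q_H = (311 - (1/2)·311) = 311/2.
Total output Q = 933/2, so price P = 374 - (1/2)·(933/2) = 563/4.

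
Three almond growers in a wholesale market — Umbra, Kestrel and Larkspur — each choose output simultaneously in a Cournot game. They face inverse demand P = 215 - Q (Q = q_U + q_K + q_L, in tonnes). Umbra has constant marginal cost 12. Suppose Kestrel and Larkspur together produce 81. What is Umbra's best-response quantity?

With rivals' combined output fixed at 81, Umbra's profit is π_U = (215 - 81 - q_U)q_U - (12q_U) = (134 - q_U)q_U - (12q_U).
∂π_U/∂q_U = 122 - 2q_U = 0, so q_U = 61.

61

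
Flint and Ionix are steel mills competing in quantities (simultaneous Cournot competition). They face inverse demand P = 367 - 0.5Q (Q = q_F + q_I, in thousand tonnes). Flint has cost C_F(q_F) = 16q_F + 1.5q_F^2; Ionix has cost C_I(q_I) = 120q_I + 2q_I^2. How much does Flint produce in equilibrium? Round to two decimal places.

Flint's profit: π_F = (367 - 0.5Q)q_F - (16q_F + (3/2)q_F²). Setting ∂π_F/∂q_F = 0: 351 - 4q_F - (1/2)(q_I) = 0.
Ionix's profit: π_I = (367 - 0.5Q)q_I - (120q_I + 2q_I²). Setting ∂π_I/∂q_I = 0: 247 - 5q_I - (1/2)(q_F) = 0.
So q_F = (351 - (1/2)q_I)/4 and q_I = (247 - (1/2)q_F)/5.
Substituting one into the other gives q_F = 82.6076 and q_I = 41.1392.

82.61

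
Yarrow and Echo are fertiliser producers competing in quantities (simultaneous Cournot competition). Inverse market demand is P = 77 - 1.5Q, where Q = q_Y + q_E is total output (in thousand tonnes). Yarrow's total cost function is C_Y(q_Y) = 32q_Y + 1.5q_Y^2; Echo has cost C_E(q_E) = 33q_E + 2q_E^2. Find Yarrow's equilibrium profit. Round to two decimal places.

Yarrow's profit: π_Y = (77 - 1.5Q)q_Y - (32q_Y + (3/2)q_Y²). Setting ∂π_Y/∂q_Y = 0: 45 - 6q_Y - (3/2)(q_E) = 0.
Echo's profit: π_E = (77 - 1.5Q)q_E - (33q_E + 2q_E²). Setting ∂π_E/∂q_E = 0: 44 - 7q_E - (3/2)(q_Y) = 0.
So q_Y = (45 - (3/2)q_E)/6 and q_E = (44 - (3/2)q_Y)/7.
Substituting one into the other gives q_Y = 332/53 and q_E = 262/53.
Price P = 77 - (3/2)·(594/53) = 60.1887.
Yarrow's profit: 60.1887·(332/53) - 32·(332/53) - (3/2)(332/53)² = 117.7188.

117.72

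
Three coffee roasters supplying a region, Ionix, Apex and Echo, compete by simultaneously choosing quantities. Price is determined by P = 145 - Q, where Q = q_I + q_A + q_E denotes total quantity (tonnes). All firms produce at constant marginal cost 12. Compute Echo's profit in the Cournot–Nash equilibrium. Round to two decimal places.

1105.56

A representative firm's profit is π_i = q_i(145 - Q) - 12q_i.
First-order condition (treating rivals' output as given): 133 - 2q_i - Σ_{j≠i} q_j = 0.
With identical firms every q_j equals q_i, so Σ_{j≠i} q_j = 2q_i and 133 = 4q_i, giving q_i = 133/4.
Price P = 145 - 399/4 = 181/4.
Echo's profit: (181/4 - 12)·(133/4) = 1105.5625.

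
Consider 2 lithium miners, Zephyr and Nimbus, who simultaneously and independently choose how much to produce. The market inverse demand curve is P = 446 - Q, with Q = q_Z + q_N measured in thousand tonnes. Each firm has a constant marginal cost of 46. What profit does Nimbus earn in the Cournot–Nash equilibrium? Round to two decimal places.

17777.78

Each firm earns π_i = (446 - Q)q_i - 46q_i.
First-order condition (treating rivals' output as given): 400 - 2q_i - q_j = 0.
By symmetry each firm produces the same amount; substituting q_j = q_i yields q_i = 400/3.
Price P = 446 - 800/3 = 538/3.
Nimbus's profit: (538/3 - 46)·(400/3) = 17777.7778.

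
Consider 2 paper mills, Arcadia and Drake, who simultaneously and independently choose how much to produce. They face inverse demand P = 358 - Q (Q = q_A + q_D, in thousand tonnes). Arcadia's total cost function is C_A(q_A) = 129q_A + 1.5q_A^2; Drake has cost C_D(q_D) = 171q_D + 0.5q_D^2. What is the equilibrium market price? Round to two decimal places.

271.86

Arcadia's profit: π_A = (358 - Q)q_A - (129q_A + (3/2)q_A²). Setting ∂π_A/∂q_A = 0: 229 - 5q_A - (q_D) = 0.
Drake's first-order condition: 187 - 3q_D - (q_A) = 0.
So q_A = (229 - q_D)/5 and q_D = (187 - q_A)/3.
Solving the pair: q_A = 250/7, q_D = 353/7.
Total output Q = 603/7, so price P = 358 - 603/7 = 1903/7.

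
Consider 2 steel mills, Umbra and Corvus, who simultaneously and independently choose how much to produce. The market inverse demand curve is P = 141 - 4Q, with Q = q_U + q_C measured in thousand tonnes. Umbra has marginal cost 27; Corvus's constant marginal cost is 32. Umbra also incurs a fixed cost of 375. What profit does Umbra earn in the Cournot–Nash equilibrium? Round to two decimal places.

Umbra's profit: π_U = (141 - 4Q)q_U - (27q_U). Setting ∂π_U/∂q_U = 0: 114 - 8q_U - 4(q_C) = 0.
Corvus's profit: π_C = (141 - 4Q)q_C - (32q_C). Setting ∂π_C/∂q_C = 0: 109 - 8q_C - 4(q_U) = 0.
Rearranging gives the reaction functions q_U = (114 - 4q_C)/8 and q_C = (109 - 4q_U)/8.
Substituting one into the other gives q_U = 119/12 and q_C = 26/3.
Price P = 141 - 4·(223/12) = 200/3.
Umbra's profit: (200/3 - 27)·(119/12) - 375 = 661/36.

18.36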